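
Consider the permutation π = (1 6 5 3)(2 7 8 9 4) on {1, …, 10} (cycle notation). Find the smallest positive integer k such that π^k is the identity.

20

The disjoint cycles have lengths 5, 4, 1.
Since disjoint cycles commute, ord(π) = lcm(5, 4) = 20.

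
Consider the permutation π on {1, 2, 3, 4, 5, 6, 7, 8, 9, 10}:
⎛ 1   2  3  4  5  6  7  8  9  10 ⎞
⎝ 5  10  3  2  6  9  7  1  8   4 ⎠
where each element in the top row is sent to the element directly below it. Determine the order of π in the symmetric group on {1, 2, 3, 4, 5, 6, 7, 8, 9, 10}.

Decomposing into disjoint cycles gives cycle lengths 5, 3, 1, 1.
Since disjoint cycles commute, ord(π) = lcm(5, 3) = 15.

15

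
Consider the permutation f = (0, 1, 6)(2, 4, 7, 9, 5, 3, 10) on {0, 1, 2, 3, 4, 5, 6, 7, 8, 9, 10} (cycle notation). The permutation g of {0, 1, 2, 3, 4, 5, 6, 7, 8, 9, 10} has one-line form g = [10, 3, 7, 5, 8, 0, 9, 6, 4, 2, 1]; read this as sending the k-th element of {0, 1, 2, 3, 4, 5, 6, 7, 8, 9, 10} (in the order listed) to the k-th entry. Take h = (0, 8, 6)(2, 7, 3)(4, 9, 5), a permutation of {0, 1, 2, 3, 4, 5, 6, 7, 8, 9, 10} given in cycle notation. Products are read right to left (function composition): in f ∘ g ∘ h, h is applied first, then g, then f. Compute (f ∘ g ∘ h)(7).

3

Chase 7: h(7) = 3; g(3) = 5; f(5) = 3. Hence (f ∘ g ∘ h)(7) = 3.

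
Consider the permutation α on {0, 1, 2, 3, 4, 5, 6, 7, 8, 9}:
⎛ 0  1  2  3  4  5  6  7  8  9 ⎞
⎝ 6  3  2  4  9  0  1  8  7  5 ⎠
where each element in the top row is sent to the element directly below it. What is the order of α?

14

The disjoint-cycle form of α has cycle lengths 7, 2, 1.
The order of α is the least common multiple of its cycle lengths: lcm(7, 2) = 14.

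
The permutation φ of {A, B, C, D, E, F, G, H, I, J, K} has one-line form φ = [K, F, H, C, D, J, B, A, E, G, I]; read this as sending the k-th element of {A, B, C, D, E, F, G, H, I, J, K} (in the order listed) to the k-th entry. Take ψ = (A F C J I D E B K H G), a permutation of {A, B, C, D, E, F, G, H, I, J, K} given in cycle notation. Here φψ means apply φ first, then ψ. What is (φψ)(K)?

First apply φ: φ(K) = I, then ψ(I) = D. Thus (φψ)(K) = D.

D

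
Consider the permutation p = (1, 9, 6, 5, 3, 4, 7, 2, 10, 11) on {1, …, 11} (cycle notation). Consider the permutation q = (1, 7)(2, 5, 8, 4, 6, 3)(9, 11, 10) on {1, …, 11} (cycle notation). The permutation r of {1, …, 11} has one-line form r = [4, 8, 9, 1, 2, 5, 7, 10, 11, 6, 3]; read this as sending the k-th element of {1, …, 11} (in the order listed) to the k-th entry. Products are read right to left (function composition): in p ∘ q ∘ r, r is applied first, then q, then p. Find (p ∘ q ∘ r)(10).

4

(p ∘ q ∘ r)(10) = p(q(r(10))). r(10) = 6, then q(6) = 3, then p(3) = 4, so the result is 4.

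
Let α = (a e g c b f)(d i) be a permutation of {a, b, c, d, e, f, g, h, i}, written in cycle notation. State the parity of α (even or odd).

The cycle lengths are 6, 2, 1.
A cycle is odd iff its length is even; α has 2 even-length cycles, so sgn(α) = (−1)^2 and α is even.

even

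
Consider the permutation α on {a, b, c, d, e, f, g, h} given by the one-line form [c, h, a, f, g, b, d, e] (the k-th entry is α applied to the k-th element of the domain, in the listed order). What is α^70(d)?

e

Tracing d → f → … returns to d after 6 steps, so d lies in a 6-cycle (b h e g d f).
On a 6-cycle, α^6 is the identity, so α^70 = α^4 there (70 ≡ 4 mod 6).
Advancing 4 steps from d: d → f → b → h → e.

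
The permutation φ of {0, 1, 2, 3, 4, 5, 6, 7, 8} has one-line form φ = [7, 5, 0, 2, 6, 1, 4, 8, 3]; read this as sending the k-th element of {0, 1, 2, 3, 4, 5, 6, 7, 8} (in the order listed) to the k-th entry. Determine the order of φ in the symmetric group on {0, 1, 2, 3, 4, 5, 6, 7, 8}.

Writing φ as disjoint cycles, the cycle lengths are 5, 2, 2.
The order is lcm(5, 2, 2) = 10.

10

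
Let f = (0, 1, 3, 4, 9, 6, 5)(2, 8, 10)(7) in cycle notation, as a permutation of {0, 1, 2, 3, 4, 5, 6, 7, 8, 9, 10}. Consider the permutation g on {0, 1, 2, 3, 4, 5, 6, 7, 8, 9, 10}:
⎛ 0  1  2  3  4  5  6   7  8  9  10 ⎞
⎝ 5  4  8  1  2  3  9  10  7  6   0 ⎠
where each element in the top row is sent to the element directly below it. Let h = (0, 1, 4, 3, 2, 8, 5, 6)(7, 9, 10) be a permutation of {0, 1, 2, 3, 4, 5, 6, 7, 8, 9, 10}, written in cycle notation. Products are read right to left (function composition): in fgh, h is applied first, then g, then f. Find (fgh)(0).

9

(fgh)(0) = f(g(h(0))). h(0) = 1, then g(1) = 4, then f(4) = 9, so the result is 9.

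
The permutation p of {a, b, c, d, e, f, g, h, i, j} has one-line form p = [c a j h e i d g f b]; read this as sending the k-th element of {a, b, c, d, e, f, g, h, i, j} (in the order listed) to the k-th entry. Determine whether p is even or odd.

In disjoint-cycle form the cycle lengths are 4, 3, 2, 1.
A cycle is odd iff its length is even; p has 2 even-length cycles, so sgn(p) = (−1)^2 and p is even.

even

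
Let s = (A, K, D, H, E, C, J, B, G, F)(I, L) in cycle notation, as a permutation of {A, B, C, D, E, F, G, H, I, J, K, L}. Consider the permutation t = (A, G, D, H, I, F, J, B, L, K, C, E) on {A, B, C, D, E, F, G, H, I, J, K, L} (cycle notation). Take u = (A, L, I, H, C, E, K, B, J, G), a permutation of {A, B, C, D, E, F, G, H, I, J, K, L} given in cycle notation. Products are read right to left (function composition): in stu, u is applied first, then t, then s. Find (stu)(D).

E

Chase D: u(D) = D; t(D) = H; s(H) = E. Hence (stu)(D) = E.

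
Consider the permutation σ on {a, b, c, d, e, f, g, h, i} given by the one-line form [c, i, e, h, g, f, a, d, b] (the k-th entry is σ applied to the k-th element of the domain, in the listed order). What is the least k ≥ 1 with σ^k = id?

Decomposing into disjoint cycles gives cycle lengths 4, 2, 2, 1.
The order of σ is the least common multiple of its cycle lengths: lcm(4, 2, 2) = 4.

4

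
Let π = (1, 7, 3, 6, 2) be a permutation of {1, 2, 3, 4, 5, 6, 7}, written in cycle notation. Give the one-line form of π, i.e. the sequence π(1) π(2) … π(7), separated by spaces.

7 1 6 4 5 2 3

Reading each image from the cycles: 1↦7, 2↦1, 3↦6, 4↦4, 5↦5, 6↦2, 7↦3.
So the one-line form is 7 1 6 4 5 2 3.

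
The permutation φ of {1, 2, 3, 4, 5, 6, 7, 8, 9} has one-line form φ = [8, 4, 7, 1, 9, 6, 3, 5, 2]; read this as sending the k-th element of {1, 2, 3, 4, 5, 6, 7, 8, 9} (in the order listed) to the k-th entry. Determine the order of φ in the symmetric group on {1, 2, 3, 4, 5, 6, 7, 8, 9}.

Writing φ as disjoint cycles, the cycle lengths are 6, 2, 1.
The order is lcm(6, 2) = 6.

6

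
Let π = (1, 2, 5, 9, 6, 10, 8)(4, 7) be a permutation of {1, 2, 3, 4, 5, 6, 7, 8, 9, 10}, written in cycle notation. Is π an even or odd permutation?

The cycle lengths are 7, 2, 1.
A cycle of length ℓ contributes ℓ−1 transpositions, so π is a product of 6 + 1 = 7 transpositions — odd.

odd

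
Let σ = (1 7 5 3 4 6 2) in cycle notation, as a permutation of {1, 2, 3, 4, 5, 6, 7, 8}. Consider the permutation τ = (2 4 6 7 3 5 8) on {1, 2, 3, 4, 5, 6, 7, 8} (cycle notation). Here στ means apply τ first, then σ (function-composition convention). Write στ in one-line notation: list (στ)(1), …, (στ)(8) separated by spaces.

(στ)(x) = σ(τ(x)). Computing each image: σ(τ(1)) = σ(1) = 7, σ(τ(2)) = σ(4) = 6, σ(τ(3)) = σ(5) = 3, σ(τ(4)) = σ(6) = 2, σ(τ(5)) = σ(8) = 8, σ(τ(6)) = σ(7) = 5, σ(τ(7)) = σ(3) = 4, σ(τ(8)) = σ(2) = 1.
Hence στ = [7 6 3 2 8 5 4 1].

7 6 3 2 8 5 4 1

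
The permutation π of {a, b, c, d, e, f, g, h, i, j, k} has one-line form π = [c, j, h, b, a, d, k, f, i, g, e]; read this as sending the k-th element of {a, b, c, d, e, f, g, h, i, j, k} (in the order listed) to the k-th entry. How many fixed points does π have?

The fixed points (elements with π(x) = x) are {i}, so there is 1.

1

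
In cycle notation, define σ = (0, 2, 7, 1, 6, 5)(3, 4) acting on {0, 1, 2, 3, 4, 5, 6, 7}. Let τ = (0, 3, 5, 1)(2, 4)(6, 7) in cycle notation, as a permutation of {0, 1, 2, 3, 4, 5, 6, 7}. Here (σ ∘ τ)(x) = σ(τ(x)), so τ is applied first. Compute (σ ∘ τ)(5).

6

τ(5) = 1, then σ(1) = 6; composing gives (σ ∘ τ)(5) = 6.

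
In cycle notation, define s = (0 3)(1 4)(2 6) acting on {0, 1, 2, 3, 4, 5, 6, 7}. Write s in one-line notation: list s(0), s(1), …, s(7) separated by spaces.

3 4 6 0 1 5 2 7

Reading each image from the cycles: 0→3, 1→4, 2→6, 3→0, 4→1, 5→5, 6→2, 7→7.
Listing these in domain order gives 3 4 6 0 1 5 2 7.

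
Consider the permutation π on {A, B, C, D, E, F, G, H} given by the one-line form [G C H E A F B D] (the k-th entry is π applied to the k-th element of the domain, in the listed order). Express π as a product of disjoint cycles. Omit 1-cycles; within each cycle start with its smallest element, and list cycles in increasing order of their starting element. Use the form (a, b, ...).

Iterating π from A gives A → G → B → C → H → D → E → A; that is the 7-cycle (A, G, B, C, H, D, E).
Continuing from each remaining unvisited element yields (A, G, B, C, H, D, E).

(A, G, B, C, H, D, E)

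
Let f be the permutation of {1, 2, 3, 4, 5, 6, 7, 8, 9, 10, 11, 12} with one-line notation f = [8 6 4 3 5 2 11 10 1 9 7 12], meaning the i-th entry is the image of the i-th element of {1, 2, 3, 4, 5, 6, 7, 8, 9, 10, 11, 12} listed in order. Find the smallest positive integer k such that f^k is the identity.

The disjoint-cycle form of f has cycle lengths 4, 2, 2, 2, 1, 1.
Since disjoint cycles commute, ord(f) = lcm(4, 2, 2, 2) = 4.

4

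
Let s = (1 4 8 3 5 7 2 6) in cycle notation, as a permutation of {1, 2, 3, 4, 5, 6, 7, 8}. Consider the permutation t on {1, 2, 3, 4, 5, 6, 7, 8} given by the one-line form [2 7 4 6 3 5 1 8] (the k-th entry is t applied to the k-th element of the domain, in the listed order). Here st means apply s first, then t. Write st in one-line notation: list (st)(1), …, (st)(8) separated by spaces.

(st)(x) = t(s(x)). Computing each image: t(s(1)) = t(4) = 6, t(s(2)) = t(6) = 5, t(s(3)) = t(5) = 3, t(s(4)) = t(8) = 8, t(s(5)) = t(7) = 1, t(s(6)) = t(1) = 2, t(s(7)) = t(2) = 7, t(s(8)) = t(3) = 4.
Hence st = [6 5 3 8 1 2 7 4].

6 5 3 8 1 2 7 4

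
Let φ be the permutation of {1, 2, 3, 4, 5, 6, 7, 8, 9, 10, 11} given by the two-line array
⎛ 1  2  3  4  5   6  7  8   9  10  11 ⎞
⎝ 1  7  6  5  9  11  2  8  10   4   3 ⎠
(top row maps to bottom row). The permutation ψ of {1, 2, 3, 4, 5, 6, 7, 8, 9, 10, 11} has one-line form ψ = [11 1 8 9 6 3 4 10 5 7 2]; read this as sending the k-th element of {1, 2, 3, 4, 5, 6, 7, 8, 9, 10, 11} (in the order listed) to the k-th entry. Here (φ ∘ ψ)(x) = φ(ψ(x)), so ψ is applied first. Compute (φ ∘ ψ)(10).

(φ ∘ ψ)(10) = φ(ψ(10)). ψ(10) = 7, then φ(7) = 2. So (φ ∘ ψ)(10) = 2.

2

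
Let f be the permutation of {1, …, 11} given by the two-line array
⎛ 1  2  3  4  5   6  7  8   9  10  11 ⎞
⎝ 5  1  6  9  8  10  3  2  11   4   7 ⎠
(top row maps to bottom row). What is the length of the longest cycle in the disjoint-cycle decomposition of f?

7

Decomposing into disjoint cycles gives (1 5 8 2)(3 6 10 4 9 11 7); the longest has length 7.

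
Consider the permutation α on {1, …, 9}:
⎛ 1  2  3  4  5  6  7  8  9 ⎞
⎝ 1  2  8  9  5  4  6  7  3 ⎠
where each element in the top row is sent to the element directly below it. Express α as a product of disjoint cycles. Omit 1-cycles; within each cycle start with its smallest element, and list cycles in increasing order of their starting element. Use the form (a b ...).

(3 8 7 6 4 9)

Start at 3 and follow images: 3 → 8 → 7 → 6 → 4 → 9 → 3, giving the cycle (3 8 7 6 4 9).
Continuing from each remaining unvisited element yields (3 8 7 6 4 9).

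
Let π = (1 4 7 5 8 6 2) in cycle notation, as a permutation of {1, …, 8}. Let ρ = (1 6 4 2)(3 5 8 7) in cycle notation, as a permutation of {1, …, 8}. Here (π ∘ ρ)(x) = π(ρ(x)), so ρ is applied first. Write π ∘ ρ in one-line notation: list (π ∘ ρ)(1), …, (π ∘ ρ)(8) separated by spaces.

(π ∘ ρ)(x) = π(ρ(x)). Computing each image: π(ρ(1)) = π(6) = 2, π(ρ(2)) = π(1) = 4, π(ρ(3)) = π(5) = 8, π(ρ(4)) = π(2) = 1, π(ρ(5)) = π(8) = 6, π(ρ(6)) = π(4) = 7, π(ρ(7)) = π(3) = 3, π(ρ(8)) = π(7) = 5.
Hence π ∘ ρ = [2 4 8 1 6 7 3 5].

2 4 8 1 6 7 3 5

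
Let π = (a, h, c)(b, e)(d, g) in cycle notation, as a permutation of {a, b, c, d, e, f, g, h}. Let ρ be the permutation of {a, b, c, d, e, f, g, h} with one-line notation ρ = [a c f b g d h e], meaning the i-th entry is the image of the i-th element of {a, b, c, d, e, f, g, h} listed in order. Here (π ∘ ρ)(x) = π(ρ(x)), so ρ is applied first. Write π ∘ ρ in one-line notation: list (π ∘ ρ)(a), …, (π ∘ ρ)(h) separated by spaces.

h a f e d g c b

(π ∘ ρ)(x) = π(ρ(x)). Computing each image: π(ρ(a)) = π(a) = h, π(ρ(b)) = π(c) = a, π(ρ(c)) = π(f) = f, π(ρ(d)) = π(b) = e, π(ρ(e)) = π(g) = d, π(ρ(f)) = π(d) = g, π(ρ(g)) = π(h) = c, π(ρ(h)) = π(e) = b.
Hence π ∘ ρ = [h a f e d g c b].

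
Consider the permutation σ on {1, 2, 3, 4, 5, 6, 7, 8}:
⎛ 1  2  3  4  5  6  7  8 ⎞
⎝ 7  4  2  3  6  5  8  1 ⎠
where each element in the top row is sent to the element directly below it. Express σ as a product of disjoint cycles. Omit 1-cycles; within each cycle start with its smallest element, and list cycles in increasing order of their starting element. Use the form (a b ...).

(1 7 8)(2 4 3)(5 6)

Iterating σ from 1 gives 1 → 7 → 8 → 1; that is the 3-cycle (1 7 8).
Repeating from the next unused element and collecting all non-trivial cycles gives (1 7 8)(2 4 3)(5 6).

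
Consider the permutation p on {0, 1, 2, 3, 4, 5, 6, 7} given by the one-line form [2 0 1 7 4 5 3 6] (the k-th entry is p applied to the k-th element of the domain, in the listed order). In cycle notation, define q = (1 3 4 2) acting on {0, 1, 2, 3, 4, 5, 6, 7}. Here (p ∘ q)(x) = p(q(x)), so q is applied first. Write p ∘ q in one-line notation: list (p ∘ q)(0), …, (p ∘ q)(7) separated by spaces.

(p ∘ q)(x) = p(q(x)). Computing each image: p(q(0)) = p(0) = 2, p(q(1)) = p(3) = 7, p(q(2)) = p(1) = 0, p(q(3)) = p(4) = 4, p(q(4)) = p(2) = 1, p(q(5)) = p(5) = 5, p(q(6)) = p(6) = 3, p(q(7)) = p(7) = 6.
Hence p ∘ q = [2 7 0 4 1 5 3 6].

2 7 0 4 1 5 3 6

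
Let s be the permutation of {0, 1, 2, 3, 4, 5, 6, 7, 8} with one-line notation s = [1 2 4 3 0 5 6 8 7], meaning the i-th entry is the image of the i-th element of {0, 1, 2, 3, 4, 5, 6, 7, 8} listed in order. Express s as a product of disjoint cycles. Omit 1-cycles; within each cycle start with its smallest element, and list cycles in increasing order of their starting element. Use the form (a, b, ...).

(0, 1, 2, 4)(7, 8)

From 0: 0 → 1 → 2 → 4 → 0, closing the cycle (0, 1, 2, 4).
Continuing from each remaining unvisited element yields (0, 1, 2, 4)(7, 8).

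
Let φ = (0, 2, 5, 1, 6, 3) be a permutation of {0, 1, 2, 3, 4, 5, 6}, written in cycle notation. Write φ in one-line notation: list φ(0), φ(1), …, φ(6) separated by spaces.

2 6 5 0 4 1 3

Each element maps to the next entry in its cycle (wrapping to the front): 0↦2, 1↦6, 2↦5, 3↦0, 4↦4, 5↦1, 6↦3.
Listing these in domain order gives 2 6 5 0 4 1 3.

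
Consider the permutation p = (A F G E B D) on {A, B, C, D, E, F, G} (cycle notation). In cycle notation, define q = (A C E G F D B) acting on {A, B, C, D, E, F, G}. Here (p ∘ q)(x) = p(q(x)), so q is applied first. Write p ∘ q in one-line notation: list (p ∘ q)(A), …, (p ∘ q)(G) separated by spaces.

(p ∘ q)(x) = p(q(x)). Computing each image: p(q(A)) = p(C) = C, p(q(B)) = p(A) = F, p(q(C)) = p(E) = B, p(q(D)) = p(B) = D, p(q(E)) = p(G) = E, p(q(F)) = p(D) = A, p(q(G)) = p(F) = G.
Hence p ∘ q = [C F B D E A G].

C F B D E A G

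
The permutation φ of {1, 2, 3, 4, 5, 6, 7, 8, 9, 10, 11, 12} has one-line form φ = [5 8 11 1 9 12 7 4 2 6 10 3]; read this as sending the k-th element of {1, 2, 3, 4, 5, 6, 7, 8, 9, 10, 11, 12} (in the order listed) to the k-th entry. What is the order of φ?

The disjoint-cycle form of φ has cycle lengths 6, 5, 1.
The order of φ is the least common multiple of its cycle lengths: lcm(6, 5) = 30.

30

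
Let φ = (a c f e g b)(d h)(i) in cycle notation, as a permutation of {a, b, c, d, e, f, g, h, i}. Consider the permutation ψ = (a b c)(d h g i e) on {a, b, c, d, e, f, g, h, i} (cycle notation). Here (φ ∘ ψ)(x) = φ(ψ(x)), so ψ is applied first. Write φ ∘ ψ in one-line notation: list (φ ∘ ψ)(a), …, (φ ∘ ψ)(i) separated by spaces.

(φ ∘ ψ)(x) = φ(ψ(x)). Computing each image: φ(ψ(a)) = φ(b) = a, φ(ψ(b)) = φ(c) = f, φ(ψ(c)) = φ(a) = c, φ(ψ(d)) = φ(h) = d, φ(ψ(e)) = φ(d) = h, φ(ψ(f)) = φ(f) = e, φ(ψ(g)) = φ(i) = i, φ(ψ(h)) = φ(g) = b, φ(ψ(i)) = φ(e) = g.
Hence φ ∘ ψ = [a f c d h e i b g].

a f c d h e i b g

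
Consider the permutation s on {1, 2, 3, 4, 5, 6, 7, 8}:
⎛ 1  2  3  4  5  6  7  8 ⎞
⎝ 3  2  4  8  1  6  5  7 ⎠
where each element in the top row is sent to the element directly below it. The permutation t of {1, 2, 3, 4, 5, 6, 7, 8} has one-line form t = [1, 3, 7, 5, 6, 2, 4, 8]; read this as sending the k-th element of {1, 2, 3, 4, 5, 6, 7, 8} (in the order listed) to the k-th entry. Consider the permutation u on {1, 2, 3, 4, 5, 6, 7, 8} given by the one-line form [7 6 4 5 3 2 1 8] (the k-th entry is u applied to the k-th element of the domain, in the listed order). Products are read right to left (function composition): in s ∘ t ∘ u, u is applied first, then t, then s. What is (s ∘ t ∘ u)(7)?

3

Chase 7: u(7) = 1; t(1) = 1; s(1) = 3. Hence (s ∘ t ∘ u)(7) = 3.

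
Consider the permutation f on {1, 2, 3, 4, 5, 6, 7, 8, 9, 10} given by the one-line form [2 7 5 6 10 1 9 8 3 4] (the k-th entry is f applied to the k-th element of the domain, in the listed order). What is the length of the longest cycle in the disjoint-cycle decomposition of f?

Decomposing into disjoint cycles gives (1, 2, 7, 9, 3, 5, 10, 4, 6); the longest has length 9.

9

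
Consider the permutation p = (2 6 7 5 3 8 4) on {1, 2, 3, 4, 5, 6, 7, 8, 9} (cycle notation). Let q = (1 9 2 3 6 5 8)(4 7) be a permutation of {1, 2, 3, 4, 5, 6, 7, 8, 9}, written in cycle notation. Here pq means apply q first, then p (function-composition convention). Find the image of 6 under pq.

(pq)(6) = p(q(6)). q(6) = 5, then p(5) = 3. So (pq)(6) = 3.

3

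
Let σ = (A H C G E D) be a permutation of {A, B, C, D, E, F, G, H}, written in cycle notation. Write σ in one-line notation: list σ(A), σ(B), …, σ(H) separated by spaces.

H B G A D F E C

Image by image: A↦H, B↦B, C↦G, D↦A, E↦D, F↦F, G↦E, H↦C.
Listing these in domain order gives H B G A D F E C.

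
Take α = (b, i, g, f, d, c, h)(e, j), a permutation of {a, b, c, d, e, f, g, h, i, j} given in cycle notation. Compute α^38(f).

h

f lies in the 7-cycle (b, i, g, f, d, c, h).
On a 7-cycle, α^7 is the identity, so α^38 = α^3 there (38 ≡ 3 mod 7).
Stepping 3 places around the cycle: f → d → c → h.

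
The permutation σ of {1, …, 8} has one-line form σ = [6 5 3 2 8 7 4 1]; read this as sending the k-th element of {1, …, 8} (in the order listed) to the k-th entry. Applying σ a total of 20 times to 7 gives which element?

6

Tracing 7 → 4 → … returns to 7 after 7 steps, so 7 lies in a 7-cycle (1, 6, 7, 4, 2, 5, 8).
Since the cycle has length 7, σ^20 acts on it the same as σ^6 (20 mod 7 = 6).
Stepping 6 places around the cycle: 7 → 4 → 2 → 5 → 8 → 1 → 6.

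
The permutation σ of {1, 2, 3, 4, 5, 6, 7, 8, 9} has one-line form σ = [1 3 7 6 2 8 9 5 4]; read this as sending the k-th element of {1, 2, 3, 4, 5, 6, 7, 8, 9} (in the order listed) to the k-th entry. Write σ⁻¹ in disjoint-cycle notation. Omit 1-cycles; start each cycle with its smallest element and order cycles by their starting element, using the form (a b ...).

The cycle decomposition of σ is (2 3 7 9 4 6 8 5).
The inverse reverses every cycle; in canonical form, σ⁻¹ = (2 5 8 6 4 9 7 3).

(2 5 8 6 4 9 7 3)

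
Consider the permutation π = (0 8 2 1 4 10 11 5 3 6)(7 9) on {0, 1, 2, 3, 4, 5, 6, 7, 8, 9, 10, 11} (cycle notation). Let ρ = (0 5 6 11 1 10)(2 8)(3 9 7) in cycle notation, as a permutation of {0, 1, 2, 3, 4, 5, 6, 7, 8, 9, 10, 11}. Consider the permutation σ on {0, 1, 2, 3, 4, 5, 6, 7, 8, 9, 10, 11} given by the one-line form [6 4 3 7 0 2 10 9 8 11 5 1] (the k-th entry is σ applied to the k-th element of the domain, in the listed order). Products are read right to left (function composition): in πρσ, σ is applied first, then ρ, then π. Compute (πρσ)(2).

7

Chase 2: σ(2) = 3; ρ(3) = 9; π(9) = 7. Hence (πρσ)(2) = 7.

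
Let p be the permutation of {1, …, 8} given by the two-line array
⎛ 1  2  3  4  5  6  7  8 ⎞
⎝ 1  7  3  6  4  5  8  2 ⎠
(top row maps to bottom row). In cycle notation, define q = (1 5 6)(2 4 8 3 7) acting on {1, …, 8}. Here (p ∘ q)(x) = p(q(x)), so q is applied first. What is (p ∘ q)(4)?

2

q(4) = 8, then p(8) = 2; composing gives (p ∘ q)(4) = 2.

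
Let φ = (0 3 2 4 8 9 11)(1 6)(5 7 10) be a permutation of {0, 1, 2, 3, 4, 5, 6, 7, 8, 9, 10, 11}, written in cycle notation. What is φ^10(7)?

10

7 lies in the 3-cycle (5 7 10).
On a 3-cycle, φ^3 is the identity, so φ^10 = φ^1 there (10 ≡ 1 mod 3).
Stepping 1 place around the cycle: 7 → 10.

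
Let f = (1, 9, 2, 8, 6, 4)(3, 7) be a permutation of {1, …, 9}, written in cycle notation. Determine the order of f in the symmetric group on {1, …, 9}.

6

The disjoint cycles have lengths 6, 2, 1.
The order of f is the least common multiple of its cycle lengths: lcm(6, 2) = 6.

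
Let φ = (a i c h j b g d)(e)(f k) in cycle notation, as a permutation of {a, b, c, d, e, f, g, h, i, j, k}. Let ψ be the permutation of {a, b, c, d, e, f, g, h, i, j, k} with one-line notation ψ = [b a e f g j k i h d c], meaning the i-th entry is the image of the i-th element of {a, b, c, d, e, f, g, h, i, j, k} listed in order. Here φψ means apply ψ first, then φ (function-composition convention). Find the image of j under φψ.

a

First apply ψ: ψ(j) = d, then φ(d) = a. Thus (φψ)(j) = a.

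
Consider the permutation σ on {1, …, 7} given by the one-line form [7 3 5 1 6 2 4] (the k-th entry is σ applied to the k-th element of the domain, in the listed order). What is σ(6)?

6 is element number 6 of the domain, and entry number 6 of the one-line form is 2, so σ(6) = 2.

2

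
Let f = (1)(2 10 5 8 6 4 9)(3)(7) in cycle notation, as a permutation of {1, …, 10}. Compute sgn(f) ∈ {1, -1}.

The cycle lengths are 7, 1, 1, 1.
A cycle of length ℓ contributes ℓ−1 transpositions, so f is a product of 6 transpositions — even.

1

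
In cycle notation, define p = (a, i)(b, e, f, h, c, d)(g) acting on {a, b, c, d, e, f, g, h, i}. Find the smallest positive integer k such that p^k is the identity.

The disjoint cycles have lengths 6, 2, 1.
Since disjoint cycles commute, ord(p) = lcm(6, 2) = 6.

6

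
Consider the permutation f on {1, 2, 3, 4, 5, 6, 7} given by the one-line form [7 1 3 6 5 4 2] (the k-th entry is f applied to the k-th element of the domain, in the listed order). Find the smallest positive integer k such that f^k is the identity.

The disjoint-cycle form of f has cycle lengths 3, 2, 1, 1.
Since disjoint cycles commute, ord(f) = lcm(3, 2) = 6.

6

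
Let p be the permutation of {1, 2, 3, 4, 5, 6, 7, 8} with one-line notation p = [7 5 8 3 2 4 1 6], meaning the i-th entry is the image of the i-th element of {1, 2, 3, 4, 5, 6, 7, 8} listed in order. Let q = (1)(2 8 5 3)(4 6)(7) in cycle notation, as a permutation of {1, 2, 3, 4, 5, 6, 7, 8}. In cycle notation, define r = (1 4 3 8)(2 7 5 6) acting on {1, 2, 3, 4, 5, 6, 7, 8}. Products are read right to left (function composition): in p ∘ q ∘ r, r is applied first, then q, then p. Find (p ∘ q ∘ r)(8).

Apply the permutations in order: r(8) = 1, then q(1) = 1, then p(1) = 7. So (p ∘ q ∘ r)(8) = 7.

7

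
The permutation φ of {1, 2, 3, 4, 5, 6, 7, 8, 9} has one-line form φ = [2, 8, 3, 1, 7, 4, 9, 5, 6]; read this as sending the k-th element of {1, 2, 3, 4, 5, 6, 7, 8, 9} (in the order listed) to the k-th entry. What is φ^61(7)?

Tracing 7 → 9 → … returns to 7 after 8 steps, so 7 lies in an 8-cycle (1 2 8 5 7 9 6 4).
Powers repeat with period 8 on this cycle, and 61 mod 8 = 5, so φ^61(7) = φ^5(7).
Advancing 5 steps from 7: 7 → 9 → 6 → 4 → 1 → 2.

2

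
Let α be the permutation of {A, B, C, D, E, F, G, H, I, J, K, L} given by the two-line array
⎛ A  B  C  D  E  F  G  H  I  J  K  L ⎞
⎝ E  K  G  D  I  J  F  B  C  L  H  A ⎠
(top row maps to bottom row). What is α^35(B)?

H

Tracing B → K → … returns to B after 3 steps, so B lies in a 3-cycle (B, K, H).
On a 3-cycle, α^3 is the identity, so α^35 = α^2 there (35 ≡ 2 mod 3).
Advancing 2 steps from B: B → K → H.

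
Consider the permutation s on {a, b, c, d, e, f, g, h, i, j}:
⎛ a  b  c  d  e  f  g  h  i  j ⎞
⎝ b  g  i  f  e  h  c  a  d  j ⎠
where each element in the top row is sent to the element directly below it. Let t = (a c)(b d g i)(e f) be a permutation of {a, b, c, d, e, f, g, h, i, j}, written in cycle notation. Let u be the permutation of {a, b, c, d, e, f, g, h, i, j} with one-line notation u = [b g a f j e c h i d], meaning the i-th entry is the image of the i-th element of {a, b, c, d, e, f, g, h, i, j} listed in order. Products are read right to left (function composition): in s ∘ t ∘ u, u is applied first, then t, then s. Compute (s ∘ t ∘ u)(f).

h

Chase f: u(f) = e; t(e) = f; s(f) = h. Hence (s ∘ t ∘ u)(f) = h.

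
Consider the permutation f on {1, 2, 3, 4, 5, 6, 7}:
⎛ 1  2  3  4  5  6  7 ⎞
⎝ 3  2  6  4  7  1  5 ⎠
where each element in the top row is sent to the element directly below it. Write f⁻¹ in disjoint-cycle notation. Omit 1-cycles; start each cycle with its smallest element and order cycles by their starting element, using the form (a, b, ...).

First write f in disjoint cycles: (1, 3, 6)(5, 7).
The inverse reverses every cycle; in canonical form, f⁻¹ = (1, 6, 3)(5, 7).

(1, 6, 3)(5, 7)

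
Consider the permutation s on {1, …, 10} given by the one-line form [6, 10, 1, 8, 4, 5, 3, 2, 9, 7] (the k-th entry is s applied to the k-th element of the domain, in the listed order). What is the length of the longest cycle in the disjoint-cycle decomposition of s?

9

Decomposing into disjoint cycles gives (1 6 5 4 8 2 10 7 3); the longest has length 9.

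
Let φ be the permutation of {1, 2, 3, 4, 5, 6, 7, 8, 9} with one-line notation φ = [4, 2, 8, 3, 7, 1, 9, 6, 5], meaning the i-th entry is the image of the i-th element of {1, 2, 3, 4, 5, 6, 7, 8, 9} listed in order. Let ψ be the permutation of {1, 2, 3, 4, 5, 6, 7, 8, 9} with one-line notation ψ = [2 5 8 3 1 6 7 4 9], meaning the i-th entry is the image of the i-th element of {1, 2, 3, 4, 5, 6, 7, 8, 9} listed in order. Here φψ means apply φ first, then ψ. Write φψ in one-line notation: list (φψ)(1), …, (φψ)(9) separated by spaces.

3 5 4 8 7 2 9 6 1

Chase each element through φ then ψ: 1 → 4 → 3; 2 → 2 → 5; 3 → 8 → 4; 4 → 3 → 8; 5 → 7 → 7; 6 → 1 → 2; 7 → 9 → 9; 8 → 6 → 6; 9 → 5 → 1.
Collecting the images, φψ = [3 5 4 8 7 2 9 6 1].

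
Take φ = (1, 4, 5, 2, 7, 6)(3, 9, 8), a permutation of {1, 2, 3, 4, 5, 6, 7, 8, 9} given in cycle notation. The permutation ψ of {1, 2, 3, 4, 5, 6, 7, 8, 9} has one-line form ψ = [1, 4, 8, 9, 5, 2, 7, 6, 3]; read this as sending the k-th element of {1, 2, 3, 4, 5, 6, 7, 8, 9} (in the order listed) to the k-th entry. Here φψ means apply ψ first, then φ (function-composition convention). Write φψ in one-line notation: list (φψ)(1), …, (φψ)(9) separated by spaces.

4 5 3 8 2 7 6 1 9

For each element, apply ψ then φ: 1 → 1 → 4; 2 → 4 → 5; 3 → 8 → 3; 4 → 9 → 8; 5 → 5 → 2; 6 → 2 → 7; 7 → 7 → 6; 8 → 6 → 1; 9 → 3 → 9.
Collecting the images, φψ = [4 5 3 8 2 7 6 1 9].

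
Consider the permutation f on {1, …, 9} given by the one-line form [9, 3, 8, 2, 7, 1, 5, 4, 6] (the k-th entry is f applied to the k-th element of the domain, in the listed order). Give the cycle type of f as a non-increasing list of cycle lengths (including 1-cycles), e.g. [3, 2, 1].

[4, 3, 2]

The disjoint cycles are (1 9 6)(2 3 8 4)(5 7), with lengths 4, 3, 2 in non-increasing order.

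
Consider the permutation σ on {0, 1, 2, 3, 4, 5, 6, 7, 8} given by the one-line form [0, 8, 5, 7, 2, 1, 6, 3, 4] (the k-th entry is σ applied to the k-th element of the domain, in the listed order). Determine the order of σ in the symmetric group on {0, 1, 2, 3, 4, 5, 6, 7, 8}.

The disjoint-cycle form of σ has cycle lengths 5, 2, 1, 1.
Since disjoint cycles commute, ord(σ) = lcm(5, 2) = 10.

10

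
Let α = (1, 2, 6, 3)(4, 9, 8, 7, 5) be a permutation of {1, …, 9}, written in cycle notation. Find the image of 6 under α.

3

Within (1, 2, 6, 3), 6 ↦ 3.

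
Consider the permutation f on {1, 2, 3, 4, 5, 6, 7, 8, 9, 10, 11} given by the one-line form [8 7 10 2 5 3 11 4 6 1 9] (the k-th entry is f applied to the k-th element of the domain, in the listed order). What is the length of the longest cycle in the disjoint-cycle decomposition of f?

10

Decomposing into disjoint cycles gives (1, 8, 4, 2, 7, 11, 9, 6, 3, 10); the longest has length 10.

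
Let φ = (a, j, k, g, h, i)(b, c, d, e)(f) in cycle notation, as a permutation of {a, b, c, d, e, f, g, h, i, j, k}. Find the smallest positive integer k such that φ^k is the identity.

The disjoint cycles have lengths 6, 4, 1.
The order of φ is the least common multiple of its cycle lengths: lcm(6, 4) = 12.

12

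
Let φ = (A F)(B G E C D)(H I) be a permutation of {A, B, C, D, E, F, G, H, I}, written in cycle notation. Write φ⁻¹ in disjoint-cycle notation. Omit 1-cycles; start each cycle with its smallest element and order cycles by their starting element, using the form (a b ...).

The inverse reverses each cycle.
After reversing and putting each cycle's least element first, φ⁻¹ = (A F)(B D C E G)(H I).

(A F)(B D C E G)(H I)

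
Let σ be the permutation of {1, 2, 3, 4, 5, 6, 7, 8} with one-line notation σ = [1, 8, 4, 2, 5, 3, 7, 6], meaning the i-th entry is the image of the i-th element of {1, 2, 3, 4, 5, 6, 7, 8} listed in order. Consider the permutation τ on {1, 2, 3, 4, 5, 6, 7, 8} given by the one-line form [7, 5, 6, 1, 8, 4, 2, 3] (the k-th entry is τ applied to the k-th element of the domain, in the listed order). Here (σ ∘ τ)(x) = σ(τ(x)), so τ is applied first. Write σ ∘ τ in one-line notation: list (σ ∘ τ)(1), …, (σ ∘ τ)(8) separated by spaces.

(σ ∘ τ)(x) = σ(τ(x)). Computing each image: σ(τ(1)) = σ(7) = 7, σ(τ(2)) = σ(5) = 5, σ(τ(3)) = σ(6) = 3, σ(τ(4)) = σ(1) = 1, σ(τ(5)) = σ(8) = 6, σ(τ(6)) = σ(4) = 2, σ(τ(7)) = σ(2) = 8, σ(τ(8)) = σ(3) = 4.
Hence σ ∘ τ = [7 5 3 1 6 2 8 4].

7 5 3 1 6 2 8 4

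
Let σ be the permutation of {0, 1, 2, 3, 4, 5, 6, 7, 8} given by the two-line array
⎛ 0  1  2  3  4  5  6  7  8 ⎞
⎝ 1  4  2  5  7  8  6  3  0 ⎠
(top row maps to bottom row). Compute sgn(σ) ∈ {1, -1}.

In disjoint-cycle form the cycle lengths are 7, 1, 1.
A cycle is odd iff its length is even; σ has 0 even-length cycles, so sgn(σ) = (−1)^0 and σ is even.

1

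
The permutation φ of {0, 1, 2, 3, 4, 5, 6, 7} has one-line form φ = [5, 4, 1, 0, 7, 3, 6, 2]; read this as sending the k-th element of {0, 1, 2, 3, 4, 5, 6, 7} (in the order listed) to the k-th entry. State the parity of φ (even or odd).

In disjoint-cycle form the cycle lengths are 4, 3, 1.
A cycle is odd iff its length is even; φ has 1 even-length cycle, so sgn(φ) = (−1)^1 and φ is odd.

odd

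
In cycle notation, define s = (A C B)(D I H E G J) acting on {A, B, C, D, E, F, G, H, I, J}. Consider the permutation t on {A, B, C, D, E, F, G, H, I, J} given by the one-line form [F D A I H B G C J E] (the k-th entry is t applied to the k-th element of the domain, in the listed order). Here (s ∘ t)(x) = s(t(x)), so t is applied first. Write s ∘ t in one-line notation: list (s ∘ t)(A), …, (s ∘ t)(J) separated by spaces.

(s ∘ t)(x) = s(t(x)). Computing each image: s(t(A)) = s(F) = F, s(t(B)) = s(D) = I, s(t(C)) = s(A) = C, s(t(D)) = s(I) = H, s(t(E)) = s(H) = E, s(t(F)) = s(B) = A, s(t(G)) = s(G) = J, s(t(H)) = s(C) = B, s(t(I)) = s(J) = D, s(t(J)) = s(E) = G.
Hence s ∘ t = [F I C H E A J B D G].

F I C H E A J B D G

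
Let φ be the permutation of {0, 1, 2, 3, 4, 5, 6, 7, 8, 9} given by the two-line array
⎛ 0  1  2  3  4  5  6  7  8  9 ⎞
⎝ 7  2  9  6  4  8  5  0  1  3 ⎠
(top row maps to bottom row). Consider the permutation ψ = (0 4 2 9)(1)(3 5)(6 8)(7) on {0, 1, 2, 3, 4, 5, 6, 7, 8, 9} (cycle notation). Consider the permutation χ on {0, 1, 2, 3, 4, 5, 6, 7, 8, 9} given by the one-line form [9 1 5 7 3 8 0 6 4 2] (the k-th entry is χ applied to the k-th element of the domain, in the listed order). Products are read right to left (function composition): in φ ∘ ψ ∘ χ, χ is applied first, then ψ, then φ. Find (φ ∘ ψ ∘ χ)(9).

3

Apply the permutations in order: χ(9) = 2, then ψ(2) = 9, then φ(9) = 3. So (φ ∘ ψ ∘ χ)(9) = 3.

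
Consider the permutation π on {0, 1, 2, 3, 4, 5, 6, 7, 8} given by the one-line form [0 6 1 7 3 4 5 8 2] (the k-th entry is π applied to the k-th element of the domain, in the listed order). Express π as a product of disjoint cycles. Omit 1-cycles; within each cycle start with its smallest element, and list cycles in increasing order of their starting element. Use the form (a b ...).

(1 6 5 4 3 7 8 2)

Start at 1 and follow images: 1 → 6 → 5 → 4 → 3 → 7 → 8 → 2 → 1, giving the cycle (1 6 5 4 3 7 8 2).
Repeating from the next unused element and collecting all non-trivial cycles gives (1 6 5 4 3 7 8 2).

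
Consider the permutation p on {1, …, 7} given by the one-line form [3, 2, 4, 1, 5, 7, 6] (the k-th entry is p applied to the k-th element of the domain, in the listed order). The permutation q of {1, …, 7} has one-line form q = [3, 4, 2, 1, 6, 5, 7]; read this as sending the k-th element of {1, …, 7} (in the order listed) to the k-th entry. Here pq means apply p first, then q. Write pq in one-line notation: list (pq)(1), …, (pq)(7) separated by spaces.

(pq)(x) = q(p(x)). Computing each image: q(p(1)) = q(3) = 2, q(p(2)) = q(2) = 4, q(p(3)) = q(4) = 1, q(p(4)) = q(1) = 3, q(p(5)) = q(5) = 6, q(p(6)) = q(7) = 7, q(p(7)) = q(6) = 5.
Hence pq = [2 4 1 3 6 7 5].

2 4 1 3 6 7 5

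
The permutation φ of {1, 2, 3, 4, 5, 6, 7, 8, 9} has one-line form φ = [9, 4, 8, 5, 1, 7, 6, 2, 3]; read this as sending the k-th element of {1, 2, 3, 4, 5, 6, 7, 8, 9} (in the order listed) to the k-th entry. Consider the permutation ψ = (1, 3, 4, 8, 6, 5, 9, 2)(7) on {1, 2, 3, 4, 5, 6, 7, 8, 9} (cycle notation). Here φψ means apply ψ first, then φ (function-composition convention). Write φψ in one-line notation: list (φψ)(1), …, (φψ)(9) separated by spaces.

8 9 5 2 3 1 6 7 4

Chase each element through ψ then φ: 1 → 3 → 8; 2 → 1 → 9; 3 → 4 → 5; 4 → 8 → 2; 5 → 9 → 3; 6 → 5 → 1; 7 → 7 → 6; 8 → 6 → 7; 9 → 2 → 4.
So φψ in one-line form is 8 9 5 2 3 1 6 7 4.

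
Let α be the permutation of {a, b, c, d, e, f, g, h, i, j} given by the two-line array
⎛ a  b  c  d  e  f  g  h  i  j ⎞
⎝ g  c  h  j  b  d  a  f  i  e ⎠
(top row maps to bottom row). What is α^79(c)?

f

Tracing c → h → … returns to c after 7 steps, so c lies in a 7-cycle (b, c, h, f, d, j, e).
Powers repeat with period 7 on this cycle, and 79 mod 7 = 2, so α^79(c) = α^2(c).
Advancing 2 steps from c: c → h → f.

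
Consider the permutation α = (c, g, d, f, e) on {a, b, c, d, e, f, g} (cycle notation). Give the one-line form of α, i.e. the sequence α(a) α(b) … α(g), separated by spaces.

Image by image: a↦a, b↦b, c↦g, d↦f, e↦c, f↦e, g↦d.
So the one-line form is a b g f c e d.

a b g f c e d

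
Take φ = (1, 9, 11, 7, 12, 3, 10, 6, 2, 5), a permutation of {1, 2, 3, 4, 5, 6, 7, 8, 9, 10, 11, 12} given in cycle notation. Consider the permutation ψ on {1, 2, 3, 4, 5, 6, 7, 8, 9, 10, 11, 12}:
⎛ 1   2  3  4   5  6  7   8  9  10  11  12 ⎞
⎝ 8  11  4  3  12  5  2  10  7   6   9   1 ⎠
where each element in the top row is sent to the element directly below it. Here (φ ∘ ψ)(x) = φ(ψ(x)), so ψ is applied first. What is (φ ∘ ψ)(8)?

6

(φ ∘ ψ)(8) = φ(ψ(8)). ψ(8) = 10, then φ(10) = 6. So (φ ∘ ψ)(8) = 6.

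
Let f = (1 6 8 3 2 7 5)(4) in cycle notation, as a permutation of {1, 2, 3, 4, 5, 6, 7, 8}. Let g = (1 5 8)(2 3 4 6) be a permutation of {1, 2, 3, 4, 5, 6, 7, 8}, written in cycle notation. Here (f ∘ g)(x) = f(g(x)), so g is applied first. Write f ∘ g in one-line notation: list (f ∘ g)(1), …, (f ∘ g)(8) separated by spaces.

1 2 4 8 3 7 5 6

Chase each element through g then f: 1 → 5 → 1; 2 → 3 → 2; 3 → 4 → 4; 4 → 6 → 8; 5 → 8 → 3; 6 → 2 → 7; 7 → 7 → 5; 8 → 1 → 6.
Collecting the images, f ∘ g = [1 2 4 8 3 7 5 6].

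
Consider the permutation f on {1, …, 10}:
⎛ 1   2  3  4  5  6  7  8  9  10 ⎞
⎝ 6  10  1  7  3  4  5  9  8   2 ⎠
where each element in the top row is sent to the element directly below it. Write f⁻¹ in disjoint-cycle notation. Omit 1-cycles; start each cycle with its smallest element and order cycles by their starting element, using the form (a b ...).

The cycle decomposition of f is (1 6 4 7 5 3)(2 10)(8 9).
Reversing each cycle (and rotating so the smallest element leads) gives f⁻¹ = (1 3 5 7 4 6)(2 10)(8 9).

(1 3 5 7 4 6)(2 10)(8 9)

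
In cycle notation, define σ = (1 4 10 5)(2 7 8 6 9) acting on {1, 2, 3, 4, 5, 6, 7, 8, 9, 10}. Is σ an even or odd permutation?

odd

The cycle lengths are 5, 4, 1.
A cycle of length ℓ contributes ℓ−1 transpositions, so σ is a product of 4 + 3 = 7 transpositions — odd.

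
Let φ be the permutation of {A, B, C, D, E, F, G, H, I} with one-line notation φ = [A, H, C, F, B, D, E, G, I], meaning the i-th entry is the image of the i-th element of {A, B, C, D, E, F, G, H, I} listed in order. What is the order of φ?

Decomposing into disjoint cycles gives cycle lengths 4, 2, 1, 1, 1.
The order of φ is the least common multiple of its cycle lengths: lcm(4, 2) = 4.

4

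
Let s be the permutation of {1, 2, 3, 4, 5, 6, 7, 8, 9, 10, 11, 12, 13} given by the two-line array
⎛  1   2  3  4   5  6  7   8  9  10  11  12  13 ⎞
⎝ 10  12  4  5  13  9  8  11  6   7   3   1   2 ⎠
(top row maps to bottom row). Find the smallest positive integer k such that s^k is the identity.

22

Writing s as disjoint cycles, the cycle lengths are 11, 2.
The order is lcm(11, 2) = 22.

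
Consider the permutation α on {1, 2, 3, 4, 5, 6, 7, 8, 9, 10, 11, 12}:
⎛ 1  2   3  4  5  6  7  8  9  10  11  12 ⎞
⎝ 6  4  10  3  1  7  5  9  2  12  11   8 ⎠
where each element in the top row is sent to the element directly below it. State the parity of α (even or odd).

In disjoint-cycle form the cycle lengths are 7, 4, 1.
A cycle of length ℓ contributes ℓ−1 transpositions, so α is a product of 6 + 3 = 9 transpositions — odd.

odd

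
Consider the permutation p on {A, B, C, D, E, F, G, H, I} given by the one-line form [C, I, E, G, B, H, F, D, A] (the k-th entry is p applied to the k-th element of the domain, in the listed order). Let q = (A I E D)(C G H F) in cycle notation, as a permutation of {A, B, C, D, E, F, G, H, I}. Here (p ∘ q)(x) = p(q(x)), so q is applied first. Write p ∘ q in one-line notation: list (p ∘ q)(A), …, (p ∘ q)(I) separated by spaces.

(p ∘ q)(x) = p(q(x)). Computing each image: p(q(A)) = p(I) = A, p(q(B)) = p(B) = I, p(q(C)) = p(G) = F, p(q(D)) = p(A) = C, p(q(E)) = p(D) = G, p(q(F)) = p(C) = E, p(q(G)) = p(H) = D, p(q(H)) = p(F) = H, p(q(I)) = p(E) = B.
Hence p ∘ q = [A I F C G E D H B].

A I F C G E D H B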